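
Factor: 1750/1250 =7/5 = 5^(  -  1 )*7^1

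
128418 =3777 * 34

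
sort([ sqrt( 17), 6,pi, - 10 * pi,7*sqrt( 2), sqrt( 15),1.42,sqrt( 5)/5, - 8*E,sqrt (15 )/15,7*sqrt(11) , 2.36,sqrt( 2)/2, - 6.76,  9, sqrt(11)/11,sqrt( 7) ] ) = [ - 10*pi,  -  8*E, - 6.76, sqrt( 15)/15,sqrt (11) /11,sqrt(5 ) /5,sqrt(2 ) /2, 1.42, 2.36,sqrt (7),pi,sqrt( 15), sqrt( 17),6,9, 7*sqrt(2), 7*sqrt(11) ] 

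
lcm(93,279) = 279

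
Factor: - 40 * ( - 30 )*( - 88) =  - 105600  =  - 2^7*3^1*5^2*11^1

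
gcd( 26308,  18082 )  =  2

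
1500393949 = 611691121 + 888702828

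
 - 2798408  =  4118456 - 6916864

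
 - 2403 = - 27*89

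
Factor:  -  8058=-2^1*3^1*17^1*79^1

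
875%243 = 146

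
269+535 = 804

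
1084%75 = 34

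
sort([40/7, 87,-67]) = [ - 67, 40/7,87]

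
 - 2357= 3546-5903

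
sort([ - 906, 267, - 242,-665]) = [ - 906, - 665 , - 242,  267 ]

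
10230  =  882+9348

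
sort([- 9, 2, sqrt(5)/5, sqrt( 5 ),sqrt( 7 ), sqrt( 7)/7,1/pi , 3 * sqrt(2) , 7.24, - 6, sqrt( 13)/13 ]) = [ - 9, - 6 , sqrt( 13)/13, 1/pi, sqrt (7)/7  ,  sqrt(5) /5,2  ,  sqrt(5),sqrt( 7) , 3*sqrt( 2),7.24]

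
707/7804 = 707/7804 = 0.09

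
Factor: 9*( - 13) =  - 3^2*13^1 =-117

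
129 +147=276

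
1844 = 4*461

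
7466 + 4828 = 12294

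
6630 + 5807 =12437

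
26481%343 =70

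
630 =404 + 226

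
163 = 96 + 67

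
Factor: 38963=47^1*829^1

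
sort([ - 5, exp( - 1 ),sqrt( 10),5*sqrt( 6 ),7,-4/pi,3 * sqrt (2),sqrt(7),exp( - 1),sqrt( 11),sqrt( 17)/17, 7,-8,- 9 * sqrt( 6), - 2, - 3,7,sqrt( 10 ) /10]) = [ - 9*sqrt( 6 ), - 8,  -  5, - 3, - 2, - 4/pi,  sqrt( 17) /17,sqrt (10) /10, exp(-1 ) , exp(  -  1),  sqrt(7 ) , sqrt( 10) , sqrt( 11 ),3*sqrt( 2 ), 7, 7,7,5*sqrt(6 ) ]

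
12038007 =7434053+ 4603954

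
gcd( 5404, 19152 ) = 28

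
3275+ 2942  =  6217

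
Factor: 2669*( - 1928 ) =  - 2^3*17^1*157^1*241^1= -5145832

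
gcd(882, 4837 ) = 7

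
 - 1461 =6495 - 7956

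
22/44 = 1/2= 0.50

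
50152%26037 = 24115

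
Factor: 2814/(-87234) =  - 1/31 = - 31^(-1 ) 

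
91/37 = 2+ 17/37  =  2.46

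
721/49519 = 721/49519 = 0.01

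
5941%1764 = 649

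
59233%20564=18105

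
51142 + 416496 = 467638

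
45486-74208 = -28722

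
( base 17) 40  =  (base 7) 125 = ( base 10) 68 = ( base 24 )2k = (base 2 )1000100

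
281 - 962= - 681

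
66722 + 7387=74109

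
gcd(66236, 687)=1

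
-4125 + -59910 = -64035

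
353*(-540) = -190620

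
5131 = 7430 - 2299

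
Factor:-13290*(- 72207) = 959631030 = 2^1*3^3*5^1*71^1*113^1*443^1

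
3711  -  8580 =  - 4869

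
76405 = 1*76405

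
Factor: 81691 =151^1*541^1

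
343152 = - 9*( - 38128)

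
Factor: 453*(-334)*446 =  - 2^2*3^1*151^1*167^1*223^1 = - 67480692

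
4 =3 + 1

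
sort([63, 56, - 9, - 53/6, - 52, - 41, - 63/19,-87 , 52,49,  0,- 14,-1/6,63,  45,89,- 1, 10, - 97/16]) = [ - 87,  -  52,- 41, - 14,  -  9, - 53/6, - 97/16, - 63/19, - 1, - 1/6,  0,10,45, 49,52,56, 63, 63, 89] 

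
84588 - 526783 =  - 442195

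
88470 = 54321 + 34149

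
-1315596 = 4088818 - 5404414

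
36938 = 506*73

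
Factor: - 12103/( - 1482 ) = 49/6  =  2^( - 1)*3^ ( - 1 )*7^2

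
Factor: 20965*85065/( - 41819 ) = -1783387725/41819 = - 3^1*5^2*7^1*19^( - 1)*31^( - 1)*53^1 * 71^ (  -  1)*107^1*599^1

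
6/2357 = 6/2357= 0.00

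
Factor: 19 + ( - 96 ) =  - 77 =-7^1 * 11^1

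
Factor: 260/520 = 1/2 = 2^(-1 )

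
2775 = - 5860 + 8635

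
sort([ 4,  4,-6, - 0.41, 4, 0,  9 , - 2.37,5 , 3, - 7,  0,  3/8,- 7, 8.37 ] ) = [ - 7,  -  7, - 6, - 2.37, - 0.41,0,0, 3/8,3,4  ,  4,  4,  5,8.37, 9 ] 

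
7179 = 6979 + 200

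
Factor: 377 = 13^1*29^1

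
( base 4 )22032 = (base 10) 654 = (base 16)28E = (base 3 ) 220020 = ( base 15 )2d9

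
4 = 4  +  0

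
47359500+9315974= 56675474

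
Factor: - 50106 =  - 2^1*3^1 * 7^1*1193^1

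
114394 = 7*16342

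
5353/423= 5353/423   =  12.65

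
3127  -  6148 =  - 3021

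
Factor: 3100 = 2^2*5^2*31^1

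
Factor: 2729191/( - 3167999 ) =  - 103^1*26497^1*3167999^(  -  1) 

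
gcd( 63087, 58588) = 1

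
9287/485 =19+ 72/485 = 19.15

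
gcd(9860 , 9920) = 20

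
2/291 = 2/291 = 0.01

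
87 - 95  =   - 8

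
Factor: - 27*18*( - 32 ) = 2^6*3^5 = 15552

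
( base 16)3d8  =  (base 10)984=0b1111011000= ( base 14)504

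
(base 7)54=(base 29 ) 1a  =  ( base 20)1J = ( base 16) 27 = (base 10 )39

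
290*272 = 78880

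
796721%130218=15413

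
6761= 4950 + 1811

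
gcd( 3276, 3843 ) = 63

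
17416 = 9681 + 7735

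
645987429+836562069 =1482549498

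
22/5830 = 1/265 = 0.00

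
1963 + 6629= 8592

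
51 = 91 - 40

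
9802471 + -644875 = 9157596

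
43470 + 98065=141535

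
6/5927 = 6/5927 = 0.00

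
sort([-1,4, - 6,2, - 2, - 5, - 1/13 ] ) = [ - 6, - 5, - 2, - 1, -1/13,2,4 ] 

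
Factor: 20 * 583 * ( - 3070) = -2^3*5^2*11^1*53^1 * 307^1 = - 35796200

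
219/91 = 219/91=2.41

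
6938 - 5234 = 1704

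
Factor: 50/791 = 2^1*5^2*7^ ( - 1 )*113^ (-1 )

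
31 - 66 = - 35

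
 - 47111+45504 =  - 1607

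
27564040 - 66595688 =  - 39031648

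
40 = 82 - 42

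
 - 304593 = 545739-850332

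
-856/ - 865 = 856/865 = 0.99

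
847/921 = 847/921 = 0.92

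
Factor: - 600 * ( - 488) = 2^6*3^1 * 5^2*61^1 = 292800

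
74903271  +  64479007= 139382278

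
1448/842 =1+303/421 = 1.72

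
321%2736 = 321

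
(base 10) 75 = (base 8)113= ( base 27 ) 2l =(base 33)29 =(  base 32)2b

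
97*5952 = 577344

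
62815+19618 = 82433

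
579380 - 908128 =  - 328748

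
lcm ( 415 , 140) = 11620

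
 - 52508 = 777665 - 830173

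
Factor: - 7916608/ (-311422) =2^5 * 7^1*41^1*47^ ( - 1) * 431^1*3313^ (  -  1) = 3958304/155711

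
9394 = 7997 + 1397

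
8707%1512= 1147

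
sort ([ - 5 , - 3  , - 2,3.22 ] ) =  [ - 5, - 3, - 2, 3.22]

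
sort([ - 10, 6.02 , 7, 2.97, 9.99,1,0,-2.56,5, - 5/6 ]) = [ - 10, - 2.56  , - 5/6, 0,1,2.97 , 5, 6.02, 7, 9.99]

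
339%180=159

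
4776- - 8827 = 13603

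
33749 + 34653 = 68402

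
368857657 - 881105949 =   -  512248292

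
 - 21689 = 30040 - 51729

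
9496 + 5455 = 14951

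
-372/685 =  - 372/685  =  - 0.54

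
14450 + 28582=43032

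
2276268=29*78492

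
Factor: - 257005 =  - 5^1*7^2*1049^1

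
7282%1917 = 1531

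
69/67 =1 + 2/67 = 1.03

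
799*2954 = 2360246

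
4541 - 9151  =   - 4610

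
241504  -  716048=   -  474544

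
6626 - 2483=4143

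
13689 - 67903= - 54214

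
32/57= 32/57 = 0.56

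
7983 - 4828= 3155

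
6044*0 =0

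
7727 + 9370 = 17097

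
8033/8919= 8033/8919 = 0.90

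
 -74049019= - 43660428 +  - 30388591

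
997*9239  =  9211283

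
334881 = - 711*( - 471)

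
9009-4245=4764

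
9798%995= 843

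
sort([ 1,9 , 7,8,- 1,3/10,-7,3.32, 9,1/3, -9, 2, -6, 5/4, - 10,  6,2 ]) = [ - 10, - 9, - 7, - 6 ,-1, 3/10, 1/3,1,  5/4, 2,2,3.32,6,7, 8,9,9 ]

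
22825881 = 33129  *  689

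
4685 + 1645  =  6330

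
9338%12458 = 9338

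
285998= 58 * 4931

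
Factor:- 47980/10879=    - 2^2*5^1*11^( -1)*23^ (- 1)*43^(-1 ) *2399^1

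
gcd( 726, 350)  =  2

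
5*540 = 2700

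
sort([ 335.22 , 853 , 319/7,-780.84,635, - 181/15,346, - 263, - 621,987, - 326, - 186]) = [ - 780.84, - 621 ,-326, - 263, - 186,-181/15, 319/7,335.22, 346,635, 853, 987 ] 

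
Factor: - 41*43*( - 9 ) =15867 = 3^2*  41^1*43^1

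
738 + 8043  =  8781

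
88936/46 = 1933 + 9/23 = 1933.39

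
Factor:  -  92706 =-2^1 * 3^1*15451^1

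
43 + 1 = 44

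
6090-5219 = 871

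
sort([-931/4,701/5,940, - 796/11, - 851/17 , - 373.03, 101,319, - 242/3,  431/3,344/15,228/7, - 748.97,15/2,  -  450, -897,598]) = [ - 897, - 748.97, - 450,-373.03, - 931/4, - 242/3, - 796/11, - 851/17,15/2, 344/15, 228/7,101 , 701/5,431/3,319, 598, 940]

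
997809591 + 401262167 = 1399071758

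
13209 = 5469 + 7740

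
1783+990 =2773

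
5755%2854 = 47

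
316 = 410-94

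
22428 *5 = 112140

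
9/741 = 3/247 = 0.01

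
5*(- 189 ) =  - 945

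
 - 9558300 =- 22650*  422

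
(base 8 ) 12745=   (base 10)5605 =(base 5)134410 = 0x15E5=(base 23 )adg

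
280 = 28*10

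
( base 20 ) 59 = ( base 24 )4d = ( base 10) 109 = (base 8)155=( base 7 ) 214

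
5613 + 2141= 7754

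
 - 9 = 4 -13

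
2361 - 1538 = 823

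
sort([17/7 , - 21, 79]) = [-21,17/7,79] 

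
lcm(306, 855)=29070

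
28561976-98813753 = -70251777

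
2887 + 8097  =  10984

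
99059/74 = 1338 + 47/74 = 1338.64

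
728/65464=13/1169 = 0.01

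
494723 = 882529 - 387806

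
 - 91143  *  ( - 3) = 273429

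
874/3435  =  874/3435 = 0.25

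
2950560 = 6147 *480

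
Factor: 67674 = 2^1*3^1*11279^1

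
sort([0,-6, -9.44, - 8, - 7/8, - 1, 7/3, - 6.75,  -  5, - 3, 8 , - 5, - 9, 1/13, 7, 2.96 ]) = [-9.44,-9, - 8,-6.75,-6,-5 , - 5,-3, - 1, - 7/8, 0,1/13, 7/3,2.96, 7,  8 ] 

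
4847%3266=1581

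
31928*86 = 2745808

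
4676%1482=230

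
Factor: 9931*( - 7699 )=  - 76458769 = - 7699^1*9931^1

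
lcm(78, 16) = 624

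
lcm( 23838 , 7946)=23838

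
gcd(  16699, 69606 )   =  1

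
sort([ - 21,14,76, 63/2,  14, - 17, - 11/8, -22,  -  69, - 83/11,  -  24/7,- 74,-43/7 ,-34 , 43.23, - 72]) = [-74,  -  72,-69, - 34, - 22, - 21,- 17, - 83/11, - 43/7 , - 24/7, - 11/8 , 14, 14, 63/2, 43.23, 76 ] 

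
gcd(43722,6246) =6246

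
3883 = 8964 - 5081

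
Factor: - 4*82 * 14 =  - 2^4*7^1 * 41^1 = - 4592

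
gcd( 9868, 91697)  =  1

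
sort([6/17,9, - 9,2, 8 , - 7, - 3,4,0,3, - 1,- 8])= [-9,- 8, - 7, - 3, - 1, 0,  6/17 , 2,3, 4, 8,9]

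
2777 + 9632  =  12409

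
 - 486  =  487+- 973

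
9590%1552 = 278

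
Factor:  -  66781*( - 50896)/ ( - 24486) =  - 154494808/1113 = -  2^3*3^( - 1 )*7^ ( - 1)*13^1*53^(  -  1)*467^1*3181^1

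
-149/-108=149/108= 1.38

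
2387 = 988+1399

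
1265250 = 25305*50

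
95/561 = 95/561 = 0.17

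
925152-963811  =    -  38659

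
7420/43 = 172 + 24/43 = 172.56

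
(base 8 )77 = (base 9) 70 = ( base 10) 63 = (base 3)2100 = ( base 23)2H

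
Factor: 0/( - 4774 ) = 0= 0^1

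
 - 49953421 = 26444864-76398285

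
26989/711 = 37 + 682/711 = 37.96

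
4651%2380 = 2271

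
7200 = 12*600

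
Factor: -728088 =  - 2^3*3^1*23^1*1319^1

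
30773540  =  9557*3220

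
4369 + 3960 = 8329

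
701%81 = 53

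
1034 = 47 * 22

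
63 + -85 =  - 22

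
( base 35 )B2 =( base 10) 387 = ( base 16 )183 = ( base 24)G3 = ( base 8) 603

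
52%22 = 8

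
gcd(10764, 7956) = 468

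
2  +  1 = 3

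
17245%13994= 3251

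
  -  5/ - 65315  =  1/13063 =0.00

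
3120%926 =342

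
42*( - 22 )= - 924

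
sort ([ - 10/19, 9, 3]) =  [-10/19,3,9]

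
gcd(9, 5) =1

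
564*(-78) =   -  43992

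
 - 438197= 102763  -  540960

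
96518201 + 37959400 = 134477601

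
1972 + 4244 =6216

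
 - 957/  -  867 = 319/289 =1.10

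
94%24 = 22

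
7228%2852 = 1524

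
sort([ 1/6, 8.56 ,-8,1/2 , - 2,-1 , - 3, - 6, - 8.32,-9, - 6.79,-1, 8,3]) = [-9,-8.32, - 8,-6.79,-6, - 3,-2,-1, - 1,1/6,1/2,3,8,8.56] 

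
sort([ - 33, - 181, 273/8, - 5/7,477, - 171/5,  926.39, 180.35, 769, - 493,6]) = [ - 493, - 181,-171/5, - 33, - 5/7,6, 273/8,  180.35,477, 769 , 926.39 ]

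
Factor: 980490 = 2^1*3^1*5^1*7^2*23^1*29^1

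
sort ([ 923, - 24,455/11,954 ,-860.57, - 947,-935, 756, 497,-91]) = [ - 947, - 935, -860.57,-91, - 24,455/11,497,756 , 923, 954]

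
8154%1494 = 684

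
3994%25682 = 3994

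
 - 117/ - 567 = 13/63 = 0.21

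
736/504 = 1 + 29/63= 1.46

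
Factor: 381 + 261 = 2^1*3^1*107^1= 642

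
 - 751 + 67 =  - 684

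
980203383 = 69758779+910444604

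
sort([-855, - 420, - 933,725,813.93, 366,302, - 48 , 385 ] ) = [ - 933, - 855 , - 420, - 48, 302,366,385, 725,813.93] 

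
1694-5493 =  - 3799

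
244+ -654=  -  410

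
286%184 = 102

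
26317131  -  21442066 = 4875065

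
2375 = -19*(-125 )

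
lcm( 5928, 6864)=130416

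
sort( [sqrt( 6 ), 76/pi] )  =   [ sqrt (6 ),  76/pi] 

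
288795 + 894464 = 1183259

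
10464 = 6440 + 4024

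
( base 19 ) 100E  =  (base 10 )6873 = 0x1AD9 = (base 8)15331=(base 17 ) 16D5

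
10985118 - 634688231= -623703113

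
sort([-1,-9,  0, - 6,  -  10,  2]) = [-10, - 9,- 6, - 1,0, 2 ] 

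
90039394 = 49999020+40040374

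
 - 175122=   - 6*29187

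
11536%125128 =11536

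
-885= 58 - 943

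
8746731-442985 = 8303746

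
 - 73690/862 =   -  86 + 221/431 = -85.49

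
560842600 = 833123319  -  272280719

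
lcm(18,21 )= 126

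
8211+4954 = 13165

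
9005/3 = 9005/3 = 3001.67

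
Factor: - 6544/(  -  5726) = 2^3*7^( - 1) = 8/7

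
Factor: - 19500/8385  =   - 100/43 = - 2^2*5^2*43^( - 1 ) 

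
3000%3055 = 3000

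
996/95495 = 996/95495 = 0.01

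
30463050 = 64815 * 470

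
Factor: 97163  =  11^3*73^1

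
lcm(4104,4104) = 4104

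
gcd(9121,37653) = 7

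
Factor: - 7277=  - 19^1*383^1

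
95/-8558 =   -  1  +  8463/8558 = - 0.01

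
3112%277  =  65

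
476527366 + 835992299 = 1312519665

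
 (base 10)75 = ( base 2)1001011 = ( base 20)3F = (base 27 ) 2l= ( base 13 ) 5A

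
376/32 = 47/4 = 11.75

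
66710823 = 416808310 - 350097487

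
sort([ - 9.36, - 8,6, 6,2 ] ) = [ - 9.36, - 8,2  ,  6,6]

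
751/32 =23 + 15/32  =  23.47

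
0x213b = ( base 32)89r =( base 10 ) 8507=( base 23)g1k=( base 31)8qd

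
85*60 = 5100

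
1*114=114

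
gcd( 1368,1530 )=18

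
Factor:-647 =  - 647^1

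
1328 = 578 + 750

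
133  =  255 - 122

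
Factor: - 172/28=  - 7^ ( - 1 )*43^1 = -43/7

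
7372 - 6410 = 962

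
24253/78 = 310 + 73/78 = 310.94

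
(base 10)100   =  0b1100100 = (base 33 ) 31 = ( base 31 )37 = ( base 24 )44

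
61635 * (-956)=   -  58923060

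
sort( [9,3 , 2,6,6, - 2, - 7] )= [ - 7, - 2  ,  2,3, 6,6, 9] 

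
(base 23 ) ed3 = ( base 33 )72J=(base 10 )7708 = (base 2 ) 1111000011100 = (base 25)c88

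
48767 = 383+48384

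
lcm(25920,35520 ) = 959040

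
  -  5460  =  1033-6493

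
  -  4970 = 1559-6529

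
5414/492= 11 + 1/246 = 11.00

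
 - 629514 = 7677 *( - 82) 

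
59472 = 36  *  1652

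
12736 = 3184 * 4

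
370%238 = 132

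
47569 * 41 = 1950329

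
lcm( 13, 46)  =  598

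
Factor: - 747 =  - 3^2*83^1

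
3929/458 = 8 + 265/458 = 8.58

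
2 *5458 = 10916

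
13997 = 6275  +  7722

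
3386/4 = 846 + 1/2=846.50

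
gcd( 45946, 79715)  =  1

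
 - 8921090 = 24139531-33060621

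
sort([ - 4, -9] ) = [  -  9, - 4 ]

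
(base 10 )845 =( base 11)6A9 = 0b1101001101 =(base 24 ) 1b5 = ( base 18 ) 2ah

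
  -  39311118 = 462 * ( -85089) 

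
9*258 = 2322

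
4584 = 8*573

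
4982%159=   53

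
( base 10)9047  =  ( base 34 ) 7S3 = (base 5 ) 242142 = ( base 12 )529B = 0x2357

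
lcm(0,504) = 0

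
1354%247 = 119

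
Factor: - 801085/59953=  - 5^1*167^( - 1 )*359^( - 1 )*160217^1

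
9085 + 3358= 12443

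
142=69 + 73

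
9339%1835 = 164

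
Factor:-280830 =  -  2^1*3^1*5^1*11^1*23^1*37^1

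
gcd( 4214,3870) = 86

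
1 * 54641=54641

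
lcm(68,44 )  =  748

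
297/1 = 297 = 297.00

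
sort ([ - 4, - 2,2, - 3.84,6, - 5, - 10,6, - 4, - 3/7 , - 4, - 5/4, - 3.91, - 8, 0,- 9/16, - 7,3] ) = [ - 10, - 8, - 7, - 5, - 4, - 4, - 4 , - 3.91,-3.84,-2,-5/4 , - 9/16 , - 3/7,0 , 2,3,6,6]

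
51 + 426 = 477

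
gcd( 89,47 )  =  1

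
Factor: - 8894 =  - 2^1 * 4447^1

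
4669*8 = 37352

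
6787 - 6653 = 134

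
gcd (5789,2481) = 827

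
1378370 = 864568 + 513802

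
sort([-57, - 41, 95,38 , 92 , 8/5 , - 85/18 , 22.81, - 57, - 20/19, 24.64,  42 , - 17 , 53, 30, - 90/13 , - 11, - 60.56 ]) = [-60.56, - 57, - 57, - 41, - 17, - 11, - 90/13, - 85/18, - 20/19,8/5,22.81, 24.64,30,38 , 42,53,92,95]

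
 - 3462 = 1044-4506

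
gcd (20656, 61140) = 4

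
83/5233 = 83/5233 = 0.02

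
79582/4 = 39791/2 = 19895.50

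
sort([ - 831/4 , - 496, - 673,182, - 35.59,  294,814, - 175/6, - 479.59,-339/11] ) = [ - 673, - 496, - 479.59,  -  831/4,  -  35.59,-339/11, - 175/6,182,294, 814] 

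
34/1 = 34 = 34.00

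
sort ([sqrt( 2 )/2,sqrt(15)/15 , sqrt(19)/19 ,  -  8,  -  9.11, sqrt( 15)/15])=[-9.11,-8,sqrt (19) /19, sqrt ( 15 )/15,  sqrt(15 )/15, sqrt( 2 ) /2 ]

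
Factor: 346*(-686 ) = -237356 = -2^2 * 7^3*173^1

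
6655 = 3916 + 2739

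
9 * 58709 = 528381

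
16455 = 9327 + 7128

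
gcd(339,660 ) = 3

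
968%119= 16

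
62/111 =62/111=0.56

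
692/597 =692/597=1.16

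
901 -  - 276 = 1177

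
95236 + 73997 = 169233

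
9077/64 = 141+53/64 = 141.83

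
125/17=7 +6/17 =7.35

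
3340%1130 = 1080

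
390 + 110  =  500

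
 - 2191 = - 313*7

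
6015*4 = 24060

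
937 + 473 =1410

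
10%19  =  10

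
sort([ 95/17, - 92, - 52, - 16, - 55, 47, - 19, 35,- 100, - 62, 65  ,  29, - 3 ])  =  [ - 100, - 92, - 62, - 55, - 52, - 19, - 16,-3,95/17,29, 35, 47,65 ]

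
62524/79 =791+35/79 = 791.44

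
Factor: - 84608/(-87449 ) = 2^7*157^ ( - 1 ) *557^( - 1)*661^1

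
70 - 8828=-8758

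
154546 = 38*4067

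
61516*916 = 56348656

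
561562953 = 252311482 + 309251471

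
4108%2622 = 1486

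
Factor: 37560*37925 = 2^3*3^1 * 5^3 * 37^1*41^1*313^1 = 1424463000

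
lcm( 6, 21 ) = 42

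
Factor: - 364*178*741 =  - 2^3 * 3^1* 7^1*13^2 * 19^1*89^1 = - 48010872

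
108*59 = 6372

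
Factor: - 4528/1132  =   - 2^2 = - 4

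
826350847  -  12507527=813843320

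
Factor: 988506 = 2^1*3^2*54917^1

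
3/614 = 3/614 = 0.00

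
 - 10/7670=- 1/767 = - 0.00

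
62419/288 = 216 + 211/288 = 216.73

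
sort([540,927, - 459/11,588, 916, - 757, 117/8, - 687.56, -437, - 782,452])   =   [ - 782, - 757, - 687.56,-437,-459/11, 117/8, 452,540, 588,916,927]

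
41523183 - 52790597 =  - 11267414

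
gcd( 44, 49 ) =1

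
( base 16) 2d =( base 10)45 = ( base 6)113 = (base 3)1200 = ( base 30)1f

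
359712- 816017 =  - 456305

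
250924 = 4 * 62731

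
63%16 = 15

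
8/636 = 2/159 = 0.01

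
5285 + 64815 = 70100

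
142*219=31098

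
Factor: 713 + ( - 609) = 2^3*13^1= 104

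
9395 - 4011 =5384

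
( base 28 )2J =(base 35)25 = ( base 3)2210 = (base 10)75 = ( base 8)113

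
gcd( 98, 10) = 2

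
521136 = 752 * 693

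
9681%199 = 129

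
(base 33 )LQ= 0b1011001111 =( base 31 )n6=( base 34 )l5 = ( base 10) 719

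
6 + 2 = 8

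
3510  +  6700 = 10210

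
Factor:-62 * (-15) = 930 = 2^1*3^1*5^1*31^1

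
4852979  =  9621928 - 4768949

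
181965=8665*21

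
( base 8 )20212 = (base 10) 8330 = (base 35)6S0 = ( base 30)97k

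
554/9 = 61+5/9 = 61.56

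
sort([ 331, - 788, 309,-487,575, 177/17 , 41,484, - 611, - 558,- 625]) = [ - 788, - 625 , - 611, - 558, - 487,177/17,41, 309,  331, 484,  575]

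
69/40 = 1 + 29/40=1.73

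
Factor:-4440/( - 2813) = 2^3*3^1*5^1*29^(-1)*37^1*97^( - 1)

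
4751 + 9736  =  14487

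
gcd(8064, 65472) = 192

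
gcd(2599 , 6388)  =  1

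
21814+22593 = 44407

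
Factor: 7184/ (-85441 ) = -2^4*43^(-1)*449^1*1987^( - 1 )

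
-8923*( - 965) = 8610695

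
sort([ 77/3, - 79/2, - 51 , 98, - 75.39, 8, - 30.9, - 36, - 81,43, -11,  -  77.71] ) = [ - 81, - 77.71, - 75.39, - 51, - 79/2, - 36, - 30.9,-11, 8,77/3,43,98] 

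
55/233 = 55/233 =0.24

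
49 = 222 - 173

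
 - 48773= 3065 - 51838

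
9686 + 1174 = 10860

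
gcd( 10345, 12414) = 2069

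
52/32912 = 13/8228 = 0.00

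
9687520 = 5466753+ 4220767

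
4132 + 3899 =8031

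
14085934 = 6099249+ 7986685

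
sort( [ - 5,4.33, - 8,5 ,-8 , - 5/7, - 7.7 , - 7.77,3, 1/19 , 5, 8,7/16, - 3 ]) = [ - 8,-8,-7.77, - 7.7, - 5 , - 3,- 5/7,1/19,7/16,3,4.33 , 5  ,  5,  8 ]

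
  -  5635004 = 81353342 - 86988346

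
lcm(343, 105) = 5145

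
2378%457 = 93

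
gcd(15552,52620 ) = 12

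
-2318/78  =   - 30+ 11/39 =-29.72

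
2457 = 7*351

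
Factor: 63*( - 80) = - 2^4*3^2*5^1*7^1 = -5040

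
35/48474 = 35/48474=0.00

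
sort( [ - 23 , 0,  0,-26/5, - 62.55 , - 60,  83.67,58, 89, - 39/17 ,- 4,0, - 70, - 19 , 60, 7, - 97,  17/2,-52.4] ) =[ - 97, - 70, - 62.55, - 60,-52.4,- 23,  -  19 ,  -  26/5,  -  4, - 39/17,  0,0, 0, 7, 17/2, 58, 60,83.67 , 89 ] 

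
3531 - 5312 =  - 1781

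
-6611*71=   -469381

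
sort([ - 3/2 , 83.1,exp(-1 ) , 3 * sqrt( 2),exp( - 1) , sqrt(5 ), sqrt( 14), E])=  [  -  3/2, exp( - 1 ), exp(-1), sqrt( 5 ),E, sqrt(14),3  *sqrt( 2), 83.1]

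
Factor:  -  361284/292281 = -644/521 = - 2^2*7^1*23^1 * 521^( - 1 )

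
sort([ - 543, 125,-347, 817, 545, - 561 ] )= [ - 561, - 543,-347,125, 545, 817]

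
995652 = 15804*63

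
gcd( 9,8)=1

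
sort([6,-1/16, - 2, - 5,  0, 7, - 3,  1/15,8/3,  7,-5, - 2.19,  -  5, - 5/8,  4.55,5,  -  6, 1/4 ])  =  [ - 6, - 5, - 5, - 5, - 3, - 2.19, - 2, - 5/8,-1/16, 0,1/15,1/4, 8/3, 4.55, 5, 6,7,7] 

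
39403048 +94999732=134402780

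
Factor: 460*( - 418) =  - 2^3*5^1*11^1*19^1*23^1= -  192280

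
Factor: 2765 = 5^1*7^1*79^1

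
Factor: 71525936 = 2^4 *17^1*59^1*4457^1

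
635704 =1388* 458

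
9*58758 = 528822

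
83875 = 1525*55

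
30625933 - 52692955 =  - 22067022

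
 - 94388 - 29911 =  - 124299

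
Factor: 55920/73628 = 2^2*3^1*5^1*79^( - 1) = 60/79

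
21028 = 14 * 1502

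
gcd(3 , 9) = 3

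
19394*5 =96970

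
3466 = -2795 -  -6261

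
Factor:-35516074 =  - 2^1*11^1  *1614367^1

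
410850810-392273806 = 18577004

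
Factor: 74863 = 43^1*1741^1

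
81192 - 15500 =65692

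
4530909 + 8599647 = 13130556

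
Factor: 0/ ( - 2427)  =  0^1 = 0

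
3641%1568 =505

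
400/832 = 25/52 =0.48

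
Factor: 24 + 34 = 58=2^1*29^1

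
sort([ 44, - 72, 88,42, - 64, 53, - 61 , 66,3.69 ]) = [ - 72, - 64, - 61, 3.69, 42,44, 53, 66,88] 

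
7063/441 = 1009/63= 16.02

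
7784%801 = 575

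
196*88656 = 17376576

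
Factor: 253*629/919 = 11^1*17^1*23^1*37^1*919^( - 1 ) = 159137/919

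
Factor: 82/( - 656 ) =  - 1/8 = -2^( - 3)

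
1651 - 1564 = 87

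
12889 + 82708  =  95597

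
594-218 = 376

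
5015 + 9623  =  14638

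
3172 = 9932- 6760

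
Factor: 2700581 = 13^1*293^1*709^1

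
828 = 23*36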